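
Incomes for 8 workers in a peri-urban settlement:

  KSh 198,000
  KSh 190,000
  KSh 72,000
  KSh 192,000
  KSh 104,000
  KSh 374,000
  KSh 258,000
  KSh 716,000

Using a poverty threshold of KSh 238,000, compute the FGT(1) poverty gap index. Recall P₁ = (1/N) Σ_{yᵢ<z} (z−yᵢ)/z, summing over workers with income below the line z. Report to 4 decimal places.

Poor units: KSh 72,000, KSh 104,000, KSh 190,000, KSh 192,000, KSh 198,000 (q = 5 of N = 8).
Relative gaps: (238000−72000)/238000 = 0.6975; (238000−104000)/238000 = 0.5630; (238000−190000)/238000 = 0.2017; (238000−192000)/238000 = 0.1933; (238000−198000)/238000 = 0.1681.
Sum of shortfalls = 1.823529; P₁ averages over all N: 1.823529 / 8 = 0.2279.

0.2279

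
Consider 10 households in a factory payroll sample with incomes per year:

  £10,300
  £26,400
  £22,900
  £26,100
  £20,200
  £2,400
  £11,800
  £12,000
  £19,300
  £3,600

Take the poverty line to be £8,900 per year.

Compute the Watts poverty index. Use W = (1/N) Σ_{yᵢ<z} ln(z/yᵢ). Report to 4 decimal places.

0.2216

Below the line: £2,400, £3,600 (q = 2 of N = 10).
Log shortfalls: ln(8900/2400) = 1.3106; ln(8900/3600) = 0.9051.
W = 2.215700 / 10 = 0.2216.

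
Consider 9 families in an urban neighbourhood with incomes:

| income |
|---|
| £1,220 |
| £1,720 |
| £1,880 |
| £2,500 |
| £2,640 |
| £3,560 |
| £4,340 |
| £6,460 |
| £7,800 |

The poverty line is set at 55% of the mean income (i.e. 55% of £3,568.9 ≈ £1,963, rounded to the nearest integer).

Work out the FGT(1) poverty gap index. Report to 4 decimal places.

0.0605

Incomes under z: £1,220, £1,720, £1,880 (q = 3 of N = 9).
Normalized shortfalls: (1963−1220)/1963 = 0.3785; (1963−1720)/1963 = 0.1238; (1963−1880)/1963 = 0.0423.
Sum of shortfalls = 0.544575; P₁ averages over all N: 0.544575 / 9 = 0.0605.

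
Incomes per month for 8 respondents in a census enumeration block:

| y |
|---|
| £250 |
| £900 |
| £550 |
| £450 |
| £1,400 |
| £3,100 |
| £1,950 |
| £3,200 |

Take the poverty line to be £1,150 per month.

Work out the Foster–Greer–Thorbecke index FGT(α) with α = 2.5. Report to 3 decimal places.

0.131

Below z: £250, £450, £550, £900 (q = 4 of N = 8).
Shortfall ratios: (1150−250)/1150 = 0.7826; (1150−450)/1150 = 0.6087; (1150−550)/1150 = 0.5217; (1150−900)/1150 = 0.2174.
Raised to α = 2.5: 0.54183; 0.28907; 0.19662; 0.02203.
Sum = 1.049554; FGT(2.5) = 1.049554 / 8 = 0.131.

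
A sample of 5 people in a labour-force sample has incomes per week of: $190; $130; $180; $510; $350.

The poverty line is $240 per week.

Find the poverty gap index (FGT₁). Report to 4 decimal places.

Poor units: $130, $180, $190 (q = 3 of N = 5).
Gap ratios (z−y)/z: (240−130)/240 = 0.4583; (240−180)/240 = 0.2500; (240−190)/240 = 0.2083.
Σ = 0.916667. Dividing by the full population N = 5 gives P₁ = 0.1833.

0.1833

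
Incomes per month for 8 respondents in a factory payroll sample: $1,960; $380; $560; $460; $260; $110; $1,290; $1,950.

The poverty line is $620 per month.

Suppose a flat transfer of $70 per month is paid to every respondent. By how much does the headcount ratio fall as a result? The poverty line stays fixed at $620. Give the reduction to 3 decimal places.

0.125

Before: below the line — $110, $260, $380, $460, $560; headcount ratio = 0.62500.
After the $70 transfer: below the line — $180, $330, $450, $530; headcount ratio = 0.50000.
Reduction = 0.62500 − 0.50000 = 0.125.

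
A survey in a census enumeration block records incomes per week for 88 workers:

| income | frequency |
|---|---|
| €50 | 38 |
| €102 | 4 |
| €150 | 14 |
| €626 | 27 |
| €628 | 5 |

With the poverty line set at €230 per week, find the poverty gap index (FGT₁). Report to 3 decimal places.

0.419

Below z: 38×€50, 4×€102, 14×€150 (q = 56 of N = 88).
Normalized shortfalls: (230−50)/230 = 0.7826 (×38); (230−102)/230 = 0.5565 (×4); (230−150)/230 = 0.3478 (×14).
Σ = 36.834783. Dividing by the full population N = 88 gives P₁ = 0.419.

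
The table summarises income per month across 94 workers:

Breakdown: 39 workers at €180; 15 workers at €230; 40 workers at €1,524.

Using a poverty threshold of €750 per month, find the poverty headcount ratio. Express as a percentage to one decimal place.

57.4%

54 of the 94 workers have income below €750.
H = 54/94 = 57.4%.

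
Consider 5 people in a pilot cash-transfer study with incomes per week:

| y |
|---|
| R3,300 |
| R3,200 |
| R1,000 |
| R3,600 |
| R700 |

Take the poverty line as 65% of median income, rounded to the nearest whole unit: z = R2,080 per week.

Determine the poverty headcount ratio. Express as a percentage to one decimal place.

40.0%

2 of the 5 people have income below R2,080.
H = 2/5 = 40.0%.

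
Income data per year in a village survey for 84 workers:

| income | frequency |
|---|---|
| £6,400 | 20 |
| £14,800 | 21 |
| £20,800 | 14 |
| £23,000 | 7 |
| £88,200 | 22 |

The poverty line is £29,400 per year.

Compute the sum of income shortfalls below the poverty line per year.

£931,800

Below z: 20×£6,400, 21×£14,800, 14×£20,800, 7×£23,000 (q = 62 of N = 84).
Individual gaps: 20×(29400−6400) = 460000; 21×(29400−14800) = 306600; 14×(29400−20800) = 120400; 7×(29400−23000) = 44800.
Aggregate gap = £931,800.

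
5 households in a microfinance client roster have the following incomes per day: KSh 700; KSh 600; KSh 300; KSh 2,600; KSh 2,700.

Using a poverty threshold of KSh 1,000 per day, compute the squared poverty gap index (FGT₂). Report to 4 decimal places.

Below the line: KSh 300, KSh 600, KSh 700 (q = 3 of N = 5).
Normalized shortfalls: (1000−300)/1000 = 0.7000; (1000−600)/1000 = 0.4000; (1000−700)/1000 = 0.3000.
Squared: 0.4900; 0.1600; 0.0900.
Sum = 0.740000; P₂ = 0.740000 / 5 = 0.1480.

0.1480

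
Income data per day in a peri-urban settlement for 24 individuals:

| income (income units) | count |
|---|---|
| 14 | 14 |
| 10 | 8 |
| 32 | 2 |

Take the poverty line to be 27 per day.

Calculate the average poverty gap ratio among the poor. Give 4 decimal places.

0.5354

Incomes under z: 8×10, 14×14 (q = 22 of N = 24).
Shortfall ratios (z−y)/z: 0.6296 (×8), 0.4815 (×14); sum = 11.777778.
The income-gap ratio divides by q (the poor only): 11.777778 / 22 = 0.5354.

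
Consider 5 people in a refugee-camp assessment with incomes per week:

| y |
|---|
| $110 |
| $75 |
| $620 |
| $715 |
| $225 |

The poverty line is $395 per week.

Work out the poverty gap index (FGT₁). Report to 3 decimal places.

Below z: $75, $110, $225 (q = 3 of N = 5).
Normalized shortfalls: (395−75)/395 = 0.8101; (395−110)/395 = 0.7215; (395−225)/395 = 0.4304.
Sum of shortfalls = 1.962025; P₁ averages over all N: 1.962025 / 5 = 0.392.

0.392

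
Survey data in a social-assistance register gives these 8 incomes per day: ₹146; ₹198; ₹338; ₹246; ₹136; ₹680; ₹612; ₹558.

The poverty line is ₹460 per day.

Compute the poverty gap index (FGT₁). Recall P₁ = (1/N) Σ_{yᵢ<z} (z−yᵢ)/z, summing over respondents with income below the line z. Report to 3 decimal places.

0.336

Below z: ₹136, ₹146, ₹198, ₹246, ₹338 (q = 5 of N = 8).
Normalized shortfalls: (460−136)/460 = 0.7043; (460−146)/460 = 0.6826; (460−198)/460 = 0.5696; (460−246)/460 = 0.4652; (460−338)/460 = 0.2652.
Σ = 2.686957. Dividing by the full population N = 8 gives P₁ = 0.336.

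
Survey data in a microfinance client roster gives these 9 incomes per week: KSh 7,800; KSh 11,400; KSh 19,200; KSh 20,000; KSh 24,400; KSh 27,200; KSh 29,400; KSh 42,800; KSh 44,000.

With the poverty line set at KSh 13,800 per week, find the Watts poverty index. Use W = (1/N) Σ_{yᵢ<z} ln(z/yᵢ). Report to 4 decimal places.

0.0846

Below z: KSh 7,800, KSh 11,400 (q = 2 of N = 9).
ln(z/y) terms: ln(13800/7800) = 0.5705; ln(13800/11400) = 0.1911.
W = 0.761600 / 9 = 0.0846.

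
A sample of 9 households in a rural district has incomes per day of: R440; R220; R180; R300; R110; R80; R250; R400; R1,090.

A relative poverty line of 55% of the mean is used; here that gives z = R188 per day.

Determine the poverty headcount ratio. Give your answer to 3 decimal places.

0.333

3 of the 9 households have income below R188.
H = 3/9 = 0.333.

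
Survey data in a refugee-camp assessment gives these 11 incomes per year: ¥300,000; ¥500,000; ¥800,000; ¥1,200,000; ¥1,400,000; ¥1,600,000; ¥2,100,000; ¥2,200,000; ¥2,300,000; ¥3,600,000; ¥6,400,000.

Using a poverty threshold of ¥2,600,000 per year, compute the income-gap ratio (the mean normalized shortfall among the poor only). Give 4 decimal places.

0.4701

Below z: ¥300,000, ¥500,000, ¥800,000, ¥1,200,000, ¥1,400,000, ¥1,600,000, ¥2,100,000, ¥2,200,000, ¥2,300,000 (q = 9 of N = 11).
Relative gaps: 0.8846, 0.8077, 0.6923, 0.5385, 0.4615, 0.3846, 0.1923, 0.1538, 0.1154; sum = 4.230769.
I averages over the q = 9 poor units only: 4.230769 / 9 = 0.4701.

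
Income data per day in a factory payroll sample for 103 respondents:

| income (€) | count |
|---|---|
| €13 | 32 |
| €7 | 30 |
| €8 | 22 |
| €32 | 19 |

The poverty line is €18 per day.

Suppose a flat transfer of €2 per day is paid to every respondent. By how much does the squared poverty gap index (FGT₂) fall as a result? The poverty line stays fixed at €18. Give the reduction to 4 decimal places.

Before: below the line — 30×€7, 22×€8, 32×€13; squared poverty gap index (FGT₂) = 0.198670.
After the €2 transfer: below the line — 30×€9, 22×€10, 32×€15; squared poverty gap index (FGT₂) = 0.123637.
Reduction = 0.198670 − 0.123637 = 0.0750.

0.0750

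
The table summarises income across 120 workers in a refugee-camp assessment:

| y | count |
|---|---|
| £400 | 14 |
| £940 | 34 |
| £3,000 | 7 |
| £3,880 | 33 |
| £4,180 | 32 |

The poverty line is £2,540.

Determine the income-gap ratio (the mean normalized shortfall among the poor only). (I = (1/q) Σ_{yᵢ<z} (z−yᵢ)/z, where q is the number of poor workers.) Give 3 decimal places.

0.692

Poor units: 14×£400, 34×£940 (q = 48 of N = 120).
Shortfall ratios (z−y)/z: 0.8425 (×14), 0.6299 (×34); sum = 33.212598.
I averages over the q = 48 poor units only: 33.212598 / 48 = 0.692.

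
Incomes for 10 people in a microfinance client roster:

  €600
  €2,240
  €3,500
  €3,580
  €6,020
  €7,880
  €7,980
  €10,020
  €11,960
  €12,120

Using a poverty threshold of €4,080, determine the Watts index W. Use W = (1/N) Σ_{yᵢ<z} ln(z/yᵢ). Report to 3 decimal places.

0.280

Below z: €600, €2,240, €3,500, €3,580 (q = 4 of N = 10).
Log gaps: ln(4080/600) = 1.9169; ln(4080/2240) = 0.5996; ln(4080/3500) = 0.1533; ln(4080/3580) = 0.1307.
W = 2.800612 / 10 = 0.280.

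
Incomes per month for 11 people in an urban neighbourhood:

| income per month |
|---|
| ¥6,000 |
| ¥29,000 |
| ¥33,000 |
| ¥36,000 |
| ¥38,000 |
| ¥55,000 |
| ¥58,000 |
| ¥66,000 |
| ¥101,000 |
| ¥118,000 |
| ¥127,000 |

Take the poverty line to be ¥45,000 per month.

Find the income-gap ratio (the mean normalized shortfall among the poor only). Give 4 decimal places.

0.3689

Incomes under z: ¥6,000, ¥29,000, ¥33,000, ¥36,000, ¥38,000 (q = 5 of N = 11).
Relative gaps: 0.8667, 0.3556, 0.2667, 0.2000, 0.1556; sum = 1.844444.
I averages over the q = 5 poor units only: 1.844444 / 5 = 0.3689.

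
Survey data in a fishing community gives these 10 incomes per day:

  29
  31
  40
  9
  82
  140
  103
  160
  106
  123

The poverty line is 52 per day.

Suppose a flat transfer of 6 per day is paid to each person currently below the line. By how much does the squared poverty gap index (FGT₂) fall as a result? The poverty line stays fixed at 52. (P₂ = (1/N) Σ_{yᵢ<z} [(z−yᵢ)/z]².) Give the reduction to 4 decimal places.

Before: below the line — 9, 29, 31, 40; squared poverty gap index (FGT₂) = 0.109578.
After the 6 transfer: below the line — 15, 35, 37, 46; squared poverty gap index (FGT₂) = 0.070969.
Reduction = 0.109578 − 0.070969 = 0.0386.

0.0386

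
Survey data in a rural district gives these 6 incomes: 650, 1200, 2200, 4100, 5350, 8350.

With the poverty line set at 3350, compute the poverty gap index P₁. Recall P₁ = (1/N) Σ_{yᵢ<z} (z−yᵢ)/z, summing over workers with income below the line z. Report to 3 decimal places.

Below the line: 650, 1200, 2200 (q = 3 of N = 6).
Normalized shortfalls: (3350−650)/3350 = 0.8060; (3350−1200)/3350 = 0.6418; (3350−2200)/3350 = 0.3433.
Σ = 1.791045. Dividing by the full population N = 6 gives P₁ = 0.299.

0.299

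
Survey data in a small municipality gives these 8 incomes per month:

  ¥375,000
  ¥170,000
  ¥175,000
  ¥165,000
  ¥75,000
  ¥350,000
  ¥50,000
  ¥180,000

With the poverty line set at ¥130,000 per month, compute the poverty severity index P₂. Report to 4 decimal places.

Incomes under z: ¥50,000, ¥75,000 (q = 2 of N = 8).
Gap ratios (z−y)/z: (130000−50000)/130000 = 0.6154; (130000−75000)/130000 = 0.4231.
Squared: 0.3787; 0.1790.
Sum = 0.557692; P₂ = 0.557692 / 8 = 0.0697.

0.0697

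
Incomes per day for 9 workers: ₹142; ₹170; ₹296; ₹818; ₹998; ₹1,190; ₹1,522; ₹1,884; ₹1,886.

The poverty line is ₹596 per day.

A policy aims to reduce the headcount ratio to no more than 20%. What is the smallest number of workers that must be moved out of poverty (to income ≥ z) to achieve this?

3 of the 9 workers are poor, so H = 3/9 = 0.333.
A headcount ratio of at most 20% allows at most ⌊0.20 × 9⌋ = 1 poor workers.
So at least 3 − 1 = 2 must be lifted.

2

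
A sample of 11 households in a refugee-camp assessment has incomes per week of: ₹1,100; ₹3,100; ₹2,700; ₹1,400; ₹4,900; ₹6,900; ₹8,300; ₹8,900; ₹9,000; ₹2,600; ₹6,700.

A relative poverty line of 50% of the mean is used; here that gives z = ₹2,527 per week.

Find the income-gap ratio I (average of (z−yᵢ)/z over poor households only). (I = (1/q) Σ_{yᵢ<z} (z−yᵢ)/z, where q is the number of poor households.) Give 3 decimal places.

0.505

Below z: ₹1,100, ₹1,400 (q = 2 of N = 11).
Relative gaps: 0.5647, 0.4460; sum = 1.010685.
The income-gap ratio divides by q (the poor only): 1.010685 / 2 = 0.505.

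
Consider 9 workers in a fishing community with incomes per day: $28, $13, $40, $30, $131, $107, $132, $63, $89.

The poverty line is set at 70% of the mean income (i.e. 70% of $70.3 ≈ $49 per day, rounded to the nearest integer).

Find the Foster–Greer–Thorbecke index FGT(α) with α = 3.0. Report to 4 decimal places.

0.0600

Poor units: $13, $28, $30, $40 (q = 4 of N = 9).
Normalized shortfalls: (49−13)/49 = 0.7347; (49−28)/49 = 0.4286; (49−30)/49 = 0.3878; (49−40)/49 = 0.1837.
Raised to α = 3.0: 0.39657; 0.07872; 0.05830; 0.00620.
Sum = 0.539784; FGT(3.0) = 0.539784 / 9 = 0.0600.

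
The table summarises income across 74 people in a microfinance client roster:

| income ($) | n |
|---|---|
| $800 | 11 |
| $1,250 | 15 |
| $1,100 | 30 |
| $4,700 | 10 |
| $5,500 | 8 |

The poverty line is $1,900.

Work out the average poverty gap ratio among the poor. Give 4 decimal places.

Below the line: 11×$800, 30×$1,100, 15×$1,250 (q = 56 of N = 74).
Shortfall ratios (z−y)/z: 0.5789 (×11), 0.4211 (×30), 0.3421 (×15); sum = 24.131579.
The income-gap ratio divides by q (the poor only): 24.131579 / 56 = 0.4309.

0.4309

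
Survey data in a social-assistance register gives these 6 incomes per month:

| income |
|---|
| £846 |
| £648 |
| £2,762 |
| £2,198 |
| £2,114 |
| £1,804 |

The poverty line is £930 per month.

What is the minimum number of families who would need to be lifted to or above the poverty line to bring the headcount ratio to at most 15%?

2 of the 6 families are poor, so H = 2/6 = 0.333.
A headcount ratio of at most 15% allows at most ⌊0.15 × 6⌋ = 0 poor families.
So at least 2 − 0 = 2 must be lifted.

2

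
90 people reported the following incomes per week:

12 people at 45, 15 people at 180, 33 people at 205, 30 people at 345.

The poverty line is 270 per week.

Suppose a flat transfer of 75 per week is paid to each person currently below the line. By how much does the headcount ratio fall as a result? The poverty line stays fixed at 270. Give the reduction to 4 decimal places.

0.3667

Before: below the line — 12×45, 15×180, 33×205; headcount ratio = 0.666667.
After the 75 transfer: below the line — 12×120, 15×255; headcount ratio = 0.300000.
Reduction = 0.666667 − 0.300000 = 0.3667.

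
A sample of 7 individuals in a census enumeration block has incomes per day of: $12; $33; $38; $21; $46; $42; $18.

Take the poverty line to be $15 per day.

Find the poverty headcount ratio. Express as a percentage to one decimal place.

14.3%

1 of the 7 individuals have income below $15.
H = 1/7 = 14.3%.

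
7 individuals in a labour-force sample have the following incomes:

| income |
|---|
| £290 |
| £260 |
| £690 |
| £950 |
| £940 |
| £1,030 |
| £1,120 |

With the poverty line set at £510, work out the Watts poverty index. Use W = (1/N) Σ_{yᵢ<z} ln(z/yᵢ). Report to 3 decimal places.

0.177

Below the line: £260, £290 (q = 2 of N = 7).
Log shortfalls: ln(510/260) = 0.6737; ln(510/290) = 0.5645.
W = 1.238259 / 7 = 0.177.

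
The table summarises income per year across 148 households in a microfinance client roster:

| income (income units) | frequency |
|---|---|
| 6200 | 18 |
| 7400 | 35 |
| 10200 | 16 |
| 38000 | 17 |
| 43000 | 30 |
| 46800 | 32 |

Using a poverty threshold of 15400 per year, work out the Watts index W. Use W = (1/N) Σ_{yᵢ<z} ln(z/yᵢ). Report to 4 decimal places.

Incomes under z: 18×6200, 35×7400, 16×10200 (q = 69 of N = 148).
Log shortfalls: ln(15400/6200) = 0.9098 (×18); ln(15400/7400) = 0.7329 (×35); ln(15400/10200) = 0.4120 (×16).
W = 48.619467 / 148 = 0.3285.

0.3285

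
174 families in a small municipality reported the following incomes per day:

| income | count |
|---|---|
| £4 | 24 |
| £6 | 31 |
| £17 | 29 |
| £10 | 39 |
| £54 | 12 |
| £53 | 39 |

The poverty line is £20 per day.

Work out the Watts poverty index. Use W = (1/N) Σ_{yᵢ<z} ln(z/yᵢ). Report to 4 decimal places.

0.6189

Poor units: 24×£4, 31×£6, 39×£10, 29×£17 (q = 123 of N = 174).
Log shortfalls: ln(20/4) = 1.6094 (×24); ln(20/6) = 1.2040 (×31); ln(20/10) = 0.6931 (×39); ln(20/17) = 0.1625 (×29).
W = 107.695456 / 174 = 0.6189.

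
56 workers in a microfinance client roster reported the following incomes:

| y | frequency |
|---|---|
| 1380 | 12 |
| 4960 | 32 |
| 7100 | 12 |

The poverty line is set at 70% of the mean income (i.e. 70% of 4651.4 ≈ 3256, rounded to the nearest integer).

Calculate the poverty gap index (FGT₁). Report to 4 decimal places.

Below z: 12×1380 (q = 12 of N = 56).
Relative gaps: (3256−1380)/3256 = 0.5762 (×12).
Sum of shortfalls = 6.914005; P₁ averages over all N: 6.914005 / 56 = 0.1235.

0.1235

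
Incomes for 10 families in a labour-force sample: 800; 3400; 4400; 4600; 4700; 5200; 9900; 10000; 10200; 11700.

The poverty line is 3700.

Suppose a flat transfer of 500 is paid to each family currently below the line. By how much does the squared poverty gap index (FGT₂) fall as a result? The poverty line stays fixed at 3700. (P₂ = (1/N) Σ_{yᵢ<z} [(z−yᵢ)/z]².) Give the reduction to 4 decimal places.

0.0200

Before: below the line — 800, 3400; squared poverty gap index (FGT₂) = 0.062089.
After the 500 transfer: below the line — 1300; squared poverty gap index (FGT₂) = 0.042075.
Reduction = 0.062089 − 0.042075 = 0.0200.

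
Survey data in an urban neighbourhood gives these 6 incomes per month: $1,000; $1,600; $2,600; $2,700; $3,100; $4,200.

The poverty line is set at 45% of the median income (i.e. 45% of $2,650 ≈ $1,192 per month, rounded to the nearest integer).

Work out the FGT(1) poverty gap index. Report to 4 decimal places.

Incomes under z: $1,000 (q = 1 of N = 6).
Relative gaps: (1192−1000)/1192 = 0.1611.
Sum of shortfalls = 0.161074; P₁ averages over all N: 0.161074 / 6 = 0.0268.

0.0268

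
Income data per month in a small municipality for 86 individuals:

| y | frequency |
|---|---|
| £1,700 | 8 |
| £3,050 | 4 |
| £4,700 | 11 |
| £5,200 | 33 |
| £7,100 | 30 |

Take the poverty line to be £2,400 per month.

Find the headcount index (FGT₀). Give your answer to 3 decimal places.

0.093

8 of the 86 individuals have income below £2,400.
H = 8/86 = 0.093.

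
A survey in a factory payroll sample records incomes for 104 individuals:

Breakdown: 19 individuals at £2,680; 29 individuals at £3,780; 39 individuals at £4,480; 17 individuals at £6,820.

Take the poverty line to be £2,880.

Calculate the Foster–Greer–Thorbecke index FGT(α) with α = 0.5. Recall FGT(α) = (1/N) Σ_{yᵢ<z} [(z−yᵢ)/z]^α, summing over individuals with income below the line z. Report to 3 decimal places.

0.048

Below z: 19×£2,680 (q = 19 of N = 104).
Gap ratios (z−y)/z: (2880−2680)/2880 = 0.0694 (×19).
Raised to α = 0.5: 0.26352 (×19).
Sum = 5.006940; FGT(0.5) = 5.006940 / 104 = 0.048.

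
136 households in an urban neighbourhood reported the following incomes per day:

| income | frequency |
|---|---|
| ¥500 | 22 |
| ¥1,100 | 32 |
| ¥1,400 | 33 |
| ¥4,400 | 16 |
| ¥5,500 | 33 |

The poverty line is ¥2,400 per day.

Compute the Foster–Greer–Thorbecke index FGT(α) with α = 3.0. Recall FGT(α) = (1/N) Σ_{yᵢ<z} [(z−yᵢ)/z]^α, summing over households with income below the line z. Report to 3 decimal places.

Poor units: 22×¥500, 32×¥1,100, 33×¥1,400 (q = 87 of N = 136).
Relative gaps: (2400−500)/2400 = 0.7917 (×22); (2400−1100)/2400 = 0.5417 (×32); (2400−1400)/2400 = 0.4167 (×33).
Raised to α = 3.0: 0.49617 (×22); 0.15893 (×32); 0.07234 (×33).
Sum = 18.388455; FGT(3.0) = 18.388455 / 136 = 0.135.

0.135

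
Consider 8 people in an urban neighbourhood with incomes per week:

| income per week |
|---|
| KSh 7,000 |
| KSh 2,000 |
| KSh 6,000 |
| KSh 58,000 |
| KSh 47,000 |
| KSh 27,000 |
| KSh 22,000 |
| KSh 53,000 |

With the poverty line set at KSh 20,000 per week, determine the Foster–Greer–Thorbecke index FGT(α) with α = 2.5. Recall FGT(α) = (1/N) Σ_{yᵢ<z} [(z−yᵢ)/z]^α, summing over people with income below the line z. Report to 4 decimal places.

0.1899

Poor units: KSh 2,000, KSh 6,000, KSh 7,000 (q = 3 of N = 8).
Relative gaps: (20000−2000)/20000 = 0.9000; (20000−6000)/20000 = 0.7000; (20000−7000)/20000 = 0.6500.
Raised to α = 2.5: 0.76843; 0.40996; 0.34063.
Sum = 1.519027; FGT(2.5) = 1.519027 / 8 = 0.1899.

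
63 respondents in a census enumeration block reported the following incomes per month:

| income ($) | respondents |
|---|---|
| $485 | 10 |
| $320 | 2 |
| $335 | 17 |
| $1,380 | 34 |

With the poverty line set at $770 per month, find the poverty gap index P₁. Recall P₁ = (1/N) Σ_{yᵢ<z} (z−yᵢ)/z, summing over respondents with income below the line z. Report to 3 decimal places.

0.230

Incomes under z: 2×$320, 17×$335, 10×$485 (q = 29 of N = 63).
Shortfall ratios: (770−320)/770 = 0.5844 (×2); (770−335)/770 = 0.5649 (×17); (770−485)/770 = 0.3701 (×10).
Σ = 14.474026. Dividing by the full population N = 63 gives P₁ = 0.230.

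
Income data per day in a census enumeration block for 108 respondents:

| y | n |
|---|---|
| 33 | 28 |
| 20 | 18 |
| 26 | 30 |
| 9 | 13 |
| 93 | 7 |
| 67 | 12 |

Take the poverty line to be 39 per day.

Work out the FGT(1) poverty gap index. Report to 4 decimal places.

0.3063

Below z: 13×9, 18×20, 30×26, 28×33 (q = 89 of N = 108).
Relative gaps: (39−9)/39 = 0.7692 (×13); (39−20)/39 = 0.4872 (×18); (39−26)/39 = 0.3333 (×30); (39−33)/39 = 0.1538 (×28).
Sum of shortfalls = 33.076923; P₁ averages over all N: 33.076923 / 108 = 0.3063.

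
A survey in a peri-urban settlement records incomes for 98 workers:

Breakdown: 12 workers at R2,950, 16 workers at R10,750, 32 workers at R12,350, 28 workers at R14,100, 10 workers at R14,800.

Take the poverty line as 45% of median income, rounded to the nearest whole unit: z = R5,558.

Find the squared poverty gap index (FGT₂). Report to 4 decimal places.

0.0270

Incomes under z: 12×R2,950 (q = 12 of N = 98).
Relative gaps: (5558−2950)/5558 = 0.4692 (×12).
Squared: 0.2202 (×12).
Sum = 2.642161; P₂ = 2.642161 / 98 = 0.0270.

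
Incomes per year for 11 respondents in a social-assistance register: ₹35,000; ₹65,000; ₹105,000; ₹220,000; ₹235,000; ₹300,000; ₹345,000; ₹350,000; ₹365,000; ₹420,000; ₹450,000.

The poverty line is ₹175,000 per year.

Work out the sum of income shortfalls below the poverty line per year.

Below z: ₹35,000, ₹65,000, ₹105,000 (q = 3 of N = 11).
Individual gaps: 175000−35000 = 140000; 175000−65000 = 110000; 175000−105000 = 70000.
Aggregate gap = ₹320,000.

₹320,000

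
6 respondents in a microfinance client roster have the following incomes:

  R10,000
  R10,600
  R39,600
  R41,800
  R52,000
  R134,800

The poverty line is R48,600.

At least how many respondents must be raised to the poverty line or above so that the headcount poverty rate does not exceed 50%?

4 of the 6 respondents are poor, so H = 4/6 = 0.667.
A headcount ratio of at most 50% allows at most ⌊0.50 × 6⌋ = 3 poor respondents.
So at least 4 − 3 = 1 must be lifted.

1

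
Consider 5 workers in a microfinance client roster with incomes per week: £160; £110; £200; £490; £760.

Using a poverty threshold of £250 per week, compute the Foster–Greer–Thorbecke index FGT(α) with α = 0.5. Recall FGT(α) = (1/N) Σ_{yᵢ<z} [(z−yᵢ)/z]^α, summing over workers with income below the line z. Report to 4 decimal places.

Below z: £110, £160, £200 (q = 3 of N = 5).
Relative gaps: (250−110)/250 = 0.5600; (250−160)/250 = 0.3600; (250−200)/250 = 0.2000.
Raised to α = 0.5: 0.74833; 0.60000; 0.44721.
Sum = 1.795545; FGT(0.5) = 1.795545 / 5 = 0.3591.

0.3591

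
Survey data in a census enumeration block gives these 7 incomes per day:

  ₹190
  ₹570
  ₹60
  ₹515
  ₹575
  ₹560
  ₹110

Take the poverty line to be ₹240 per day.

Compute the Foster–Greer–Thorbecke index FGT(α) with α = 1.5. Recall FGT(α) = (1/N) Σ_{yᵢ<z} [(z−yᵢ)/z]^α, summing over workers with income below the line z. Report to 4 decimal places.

0.1633

Incomes under z: ₹60, ₹110, ₹190 (q = 3 of N = 7).
Relative gaps: (240−60)/240 = 0.7500; (240−110)/240 = 0.5417; (240−190)/240 = 0.2083.
Raised to α = 1.5: 0.64952; 0.39866; 0.09509.
Sum = 1.143266; FGT(1.5) = 1.143266 / 7 = 0.1633.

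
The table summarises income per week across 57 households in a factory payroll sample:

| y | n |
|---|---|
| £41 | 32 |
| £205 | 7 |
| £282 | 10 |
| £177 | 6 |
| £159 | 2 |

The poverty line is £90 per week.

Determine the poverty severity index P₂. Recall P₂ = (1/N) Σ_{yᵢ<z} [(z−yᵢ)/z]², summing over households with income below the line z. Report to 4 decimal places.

0.1664

Below the line: 32×£41 (q = 32 of N = 57).
Relative gaps: (90−41)/90 = 0.5444 (×32).
Squared: 0.2964 (×32).
Sum = 9.485432; P₂ = 9.485432 / 57 = 0.1664.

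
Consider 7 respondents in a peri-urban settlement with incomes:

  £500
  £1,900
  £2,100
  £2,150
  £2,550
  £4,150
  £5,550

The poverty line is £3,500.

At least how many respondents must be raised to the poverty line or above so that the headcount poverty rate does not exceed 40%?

Currently q = 5 of N = 7 are below the line (H = 0.714).
A headcount ratio of at most 40% allows at most ⌊0.40 × 7⌋ = 2 poor respondents.
So at least 5 − 2 = 3 must be lifted.

3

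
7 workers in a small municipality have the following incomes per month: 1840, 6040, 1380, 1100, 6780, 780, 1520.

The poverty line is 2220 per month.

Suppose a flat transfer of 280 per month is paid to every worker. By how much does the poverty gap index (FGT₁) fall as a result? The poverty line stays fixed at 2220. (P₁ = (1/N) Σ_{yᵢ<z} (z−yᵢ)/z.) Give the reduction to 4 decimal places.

0.0901

Before: below the line — 780, 1100, 1380, 1520, 1840; poverty gap index (FGT₁) = 0.288288.
After the 280 transfer: below the line — 1060, 1380, 1660, 1800, 2120; poverty gap index (FGT₁) = 0.198198.
Reduction = 0.288288 − 0.198198 = 0.0901.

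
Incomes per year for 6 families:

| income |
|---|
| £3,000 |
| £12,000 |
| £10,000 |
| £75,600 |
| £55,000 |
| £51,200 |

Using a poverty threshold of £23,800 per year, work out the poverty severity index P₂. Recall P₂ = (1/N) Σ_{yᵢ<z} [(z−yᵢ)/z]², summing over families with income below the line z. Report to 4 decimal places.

Below z: £3,000, £10,000, £12,000 (q = 3 of N = 6).
Shortfall ratios: (23800−3000)/23800 = 0.8739; (23800−10000)/23800 = 0.5798; (23800−12000)/23800 = 0.4958.
Squared: 0.7638; 0.3362; 0.2458.
Sum = 1.345809; P₂ = 1.345809 / 6 = 0.2243.

0.2243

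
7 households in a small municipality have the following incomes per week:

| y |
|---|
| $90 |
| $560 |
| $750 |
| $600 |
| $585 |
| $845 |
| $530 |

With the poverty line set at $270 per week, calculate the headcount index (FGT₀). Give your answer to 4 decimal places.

1 of the 7 households have income below $270.
H = 1/7 = 0.1429.

0.1429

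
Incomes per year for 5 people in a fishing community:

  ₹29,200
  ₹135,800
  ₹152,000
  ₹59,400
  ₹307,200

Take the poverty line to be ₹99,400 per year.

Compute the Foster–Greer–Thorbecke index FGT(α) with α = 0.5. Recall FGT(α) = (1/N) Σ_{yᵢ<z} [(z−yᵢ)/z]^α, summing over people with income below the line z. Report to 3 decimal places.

0.295

Poor units: ₹29,200, ₹59,400 (q = 2 of N = 5).
Gap ratios (z−y)/z: (99400−29200)/99400 = 0.7062; (99400−59400)/99400 = 0.4024.
Raised to α = 0.5: 0.84038; 0.63436.
Sum = 1.474741; FGT(0.5) = 1.474741 / 5 = 0.295.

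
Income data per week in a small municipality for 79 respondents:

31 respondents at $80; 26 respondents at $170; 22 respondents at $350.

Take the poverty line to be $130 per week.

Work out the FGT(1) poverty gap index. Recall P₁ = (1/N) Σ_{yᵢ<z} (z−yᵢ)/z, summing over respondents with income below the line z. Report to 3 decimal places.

0.151

Poor units: 31×$80 (q = 31 of N = 79).
Relative gaps: (130−80)/130 = 0.3846 (×31).
Σ = 11.923077. Dividing by the full population N = 79 gives P₁ = 0.151.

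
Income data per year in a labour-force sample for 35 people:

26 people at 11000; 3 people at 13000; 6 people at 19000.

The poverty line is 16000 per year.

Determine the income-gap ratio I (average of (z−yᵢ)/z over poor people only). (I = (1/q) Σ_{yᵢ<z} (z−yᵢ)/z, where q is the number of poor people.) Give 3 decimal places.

Poor units: 26×11000, 3×13000 (q = 29 of N = 35).
Relative gaps: 0.3125 (×26), 0.1875 (×3); sum = 8.687500.
The income-gap ratio divides by q (the poor only): 8.687500 / 29 = 0.300.

0.300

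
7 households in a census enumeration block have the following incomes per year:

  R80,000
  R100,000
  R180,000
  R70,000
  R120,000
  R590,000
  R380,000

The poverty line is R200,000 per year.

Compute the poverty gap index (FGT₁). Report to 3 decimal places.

0.321

Incomes under z: R70,000, R80,000, R100,000, R120,000, R180,000 (q = 5 of N = 7).
Relative gaps: (200000−70000)/200000 = 0.6500; (200000−80000)/200000 = 0.6000; (200000−100000)/200000 = 0.5000; (200000−120000)/200000 = 0.4000; (200000−180000)/200000 = 0.1000.
Sum of shortfalls = 2.250000; P₁ averages over all N: 2.250000 / 7 = 0.321.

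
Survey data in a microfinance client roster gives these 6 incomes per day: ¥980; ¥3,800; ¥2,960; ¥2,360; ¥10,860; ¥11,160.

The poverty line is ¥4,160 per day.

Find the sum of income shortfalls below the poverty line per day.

Poor units: ¥980, ¥2,360, ¥2,960, ¥3,800 (q = 4 of N = 6).
Individual gaps: 4160−980 = 3180; 4160−2360 = 1800; 4160−2960 = 1200; 4160−3800 = 360.
Aggregate gap = ¥6,540.

¥6,540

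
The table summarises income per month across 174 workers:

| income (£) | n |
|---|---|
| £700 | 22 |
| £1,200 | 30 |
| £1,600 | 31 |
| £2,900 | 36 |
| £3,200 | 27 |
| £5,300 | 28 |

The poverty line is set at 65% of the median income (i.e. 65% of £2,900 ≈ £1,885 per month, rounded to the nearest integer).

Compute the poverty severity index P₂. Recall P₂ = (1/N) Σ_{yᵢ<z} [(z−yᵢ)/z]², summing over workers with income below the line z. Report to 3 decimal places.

0.077

Below the line: 22×£700, 30×£1,200, 31×£1,600 (q = 83 of N = 174).
Relative gaps: (1885−700)/1885 = 0.6286 (×22); (1885−1200)/1885 = 0.3634 (×30); (1885−1600)/1885 = 0.1512 (×31).
Squared: 0.3952 (×22); 0.1321 (×30); 0.0229 (×31).
Sum = 13.364669; P₂ = 13.364669 / 174 = 0.077.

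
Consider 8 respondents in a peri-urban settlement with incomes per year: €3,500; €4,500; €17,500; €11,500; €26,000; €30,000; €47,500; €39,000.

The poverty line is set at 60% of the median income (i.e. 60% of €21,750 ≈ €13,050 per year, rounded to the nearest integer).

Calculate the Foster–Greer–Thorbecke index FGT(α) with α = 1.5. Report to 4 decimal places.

0.1497

Poor units: €3,500, €4,500, €11,500 (q = 3 of N = 8).
Relative gaps: (13050−3500)/13050 = 0.7318; (13050−4500)/13050 = 0.6552; (13050−11500)/13050 = 0.1188.
Raised to α = 1.5: 0.62602; 0.53031; 0.04093.
Sum = 1.197270; FGT(1.5) = 1.197270 / 8 = 0.1497.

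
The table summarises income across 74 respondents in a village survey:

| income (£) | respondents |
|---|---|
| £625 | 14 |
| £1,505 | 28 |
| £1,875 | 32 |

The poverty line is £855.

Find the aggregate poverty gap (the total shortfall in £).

£3,220

Incomes under z: 14×£625 (q = 14 of N = 74).
Individual gaps: 14×(855−625) = 3220.
Aggregate gap = £3,220.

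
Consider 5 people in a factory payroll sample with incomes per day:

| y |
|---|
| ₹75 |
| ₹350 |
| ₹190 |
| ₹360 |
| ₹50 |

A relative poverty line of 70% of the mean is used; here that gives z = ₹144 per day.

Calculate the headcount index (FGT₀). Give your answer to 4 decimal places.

0.4000

2 of the 5 people have income below ₹144.
H = 2/5 = 0.4000.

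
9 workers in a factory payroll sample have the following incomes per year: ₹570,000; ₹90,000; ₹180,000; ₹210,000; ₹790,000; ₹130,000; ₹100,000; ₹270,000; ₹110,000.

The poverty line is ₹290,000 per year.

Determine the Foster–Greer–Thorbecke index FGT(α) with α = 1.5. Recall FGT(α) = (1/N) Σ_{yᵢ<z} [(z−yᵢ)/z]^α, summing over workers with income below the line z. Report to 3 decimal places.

0.266

Incomes under z: ₹90,000, ₹100,000, ₹110,000, ₹130,000, ₹180,000, ₹210,000, ₹270,000 (q = 7 of N = 9).
Relative gaps: (290000−90000)/290000 = 0.6897; (290000−100000)/290000 = 0.6552; (290000−110000)/290000 = 0.6207; (290000−130000)/290000 = 0.5517; (290000−180000)/290000 = 0.3793; (290000−210000)/290000 = 0.2759; (290000−270000)/290000 = 0.0690.
Raised to α = 1.5: 0.57273; 0.53031; 0.48900; 0.40981; 0.23361; 0.14489; 0.01811.
Sum = 2.398467; FGT(1.5) = 2.398467 / 9 = 0.266.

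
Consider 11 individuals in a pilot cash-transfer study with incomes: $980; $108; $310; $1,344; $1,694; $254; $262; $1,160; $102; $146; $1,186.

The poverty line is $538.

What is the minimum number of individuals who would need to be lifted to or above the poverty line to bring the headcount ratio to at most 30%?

6 of the 11 individuals are poor, so H = 6/11 = 0.545.
A headcount ratio of at most 30% allows at most ⌊0.30 × 11⌋ = 3 poor individuals.
So at least 6 − 3 = 3 must be lifted.

3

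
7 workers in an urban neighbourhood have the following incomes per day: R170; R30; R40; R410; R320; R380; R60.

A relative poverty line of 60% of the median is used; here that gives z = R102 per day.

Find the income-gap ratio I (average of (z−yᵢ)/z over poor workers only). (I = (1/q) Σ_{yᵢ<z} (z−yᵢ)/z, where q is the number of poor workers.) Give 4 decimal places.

Poor units: R30, R40, R60 (q = 3 of N = 7).
Relative gaps: 0.7059, 0.6078, 0.4118; sum = 1.725490.
The income-gap ratio divides by q (the poor only): 1.725490 / 3 = 0.5752.

0.5752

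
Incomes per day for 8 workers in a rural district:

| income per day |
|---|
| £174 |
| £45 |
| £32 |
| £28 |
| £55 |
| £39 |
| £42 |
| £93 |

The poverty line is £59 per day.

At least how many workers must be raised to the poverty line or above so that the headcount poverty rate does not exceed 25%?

4

6 of the 8 workers are poor, so H = 6/8 = 0.750.
A headcount ratio of at most 25% allows at most ⌊0.25 × 8⌋ = 2 poor workers.
So at least 6 − 2 = 4 must be lifted.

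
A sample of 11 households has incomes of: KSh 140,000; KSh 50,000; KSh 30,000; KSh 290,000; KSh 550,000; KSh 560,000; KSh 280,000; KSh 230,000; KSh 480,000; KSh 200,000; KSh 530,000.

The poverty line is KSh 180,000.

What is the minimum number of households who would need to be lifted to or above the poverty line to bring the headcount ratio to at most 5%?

3

Currently q = 3 of N = 11 are below the line (H = 0.273).
A headcount ratio of at most 5% allows at most ⌊0.05 × 11⌋ = 0 poor households.
So at least 3 − 0 = 3 must be lifted.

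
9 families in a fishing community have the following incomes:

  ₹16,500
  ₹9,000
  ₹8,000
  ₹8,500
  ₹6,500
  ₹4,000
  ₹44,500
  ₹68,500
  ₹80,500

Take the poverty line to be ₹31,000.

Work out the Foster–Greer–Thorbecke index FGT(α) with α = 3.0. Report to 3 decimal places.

Below z: ₹4,000, ₹6,500, ₹8,000, ₹8,500, ₹9,000, ₹16,500 (q = 6 of N = 9).
Normalized shortfalls: (31000−4000)/31000 = 0.8710; (31000−6500)/31000 = 0.7903; (31000−8000)/31000 = 0.7419; (31000−8500)/31000 = 0.7258; (31000−9000)/31000 = 0.7097; (31000−16500)/31000 = 0.4677.
Raised to α = 3.0: 0.66070; 0.49364; 0.40841; 0.38235; 0.35742; 0.10233.
Sum = 2.404866; FGT(3.0) = 2.404866 / 9 = 0.267.

0.267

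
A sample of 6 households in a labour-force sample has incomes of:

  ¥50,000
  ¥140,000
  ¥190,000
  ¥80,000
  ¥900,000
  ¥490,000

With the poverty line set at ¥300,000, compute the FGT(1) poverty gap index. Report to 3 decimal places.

0.411

Incomes under z: ¥50,000, ¥80,000, ¥140,000, ¥190,000 (q = 4 of N = 6).
Gap ratios (z−y)/z: (300000−50000)/300000 = 0.8333; (300000−80000)/300000 = 0.7333; (300000−140000)/300000 = 0.5333; (300000−190000)/300000 = 0.3667.
Σ = 2.466667. Dividing by the full population N = 6 gives P₁ = 0.411.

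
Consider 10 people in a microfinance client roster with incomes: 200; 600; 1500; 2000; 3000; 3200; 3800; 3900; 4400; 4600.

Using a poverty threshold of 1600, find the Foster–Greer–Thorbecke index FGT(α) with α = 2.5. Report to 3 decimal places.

Incomes under z: 200, 600, 1500 (q = 3 of N = 10).
Gap ratios (z−y)/z: (1600−200)/1600 = 0.8750; (1600−600)/1600 = 0.6250; (1600−1500)/1600 = 0.0625.
Raised to α = 2.5: 0.71618; 0.30882; 0.00098.
Sum = 1.025969; FGT(2.5) = 1.025969 / 10 = 0.103.

0.103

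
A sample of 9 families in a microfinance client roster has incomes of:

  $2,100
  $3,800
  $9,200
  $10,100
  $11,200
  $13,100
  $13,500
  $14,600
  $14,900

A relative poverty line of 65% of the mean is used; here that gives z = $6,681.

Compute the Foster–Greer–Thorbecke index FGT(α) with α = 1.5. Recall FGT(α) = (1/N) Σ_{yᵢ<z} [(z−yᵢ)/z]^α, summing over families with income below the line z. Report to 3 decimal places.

Below z: $2,100, $3,800 (q = 2 of N = 9).
Normalized shortfalls: (6681−2100)/6681 = 0.6857; (6681−3800)/6681 = 0.4312.
Raised to α = 1.5: 0.56778; 0.28317.
Sum = 0.850951; FGT(1.5) = 0.850951 / 9 = 0.095.

0.095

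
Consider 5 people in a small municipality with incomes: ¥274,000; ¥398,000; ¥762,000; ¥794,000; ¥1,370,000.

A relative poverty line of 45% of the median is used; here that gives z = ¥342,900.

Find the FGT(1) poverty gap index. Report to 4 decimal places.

0.0402

Below z: ¥274,000 (q = 1 of N = 5).
Relative gaps: (342900−274000)/342900 = 0.2009.
Σ = 0.200933. Dividing by the full population N = 5 gives P₁ = 0.0402.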